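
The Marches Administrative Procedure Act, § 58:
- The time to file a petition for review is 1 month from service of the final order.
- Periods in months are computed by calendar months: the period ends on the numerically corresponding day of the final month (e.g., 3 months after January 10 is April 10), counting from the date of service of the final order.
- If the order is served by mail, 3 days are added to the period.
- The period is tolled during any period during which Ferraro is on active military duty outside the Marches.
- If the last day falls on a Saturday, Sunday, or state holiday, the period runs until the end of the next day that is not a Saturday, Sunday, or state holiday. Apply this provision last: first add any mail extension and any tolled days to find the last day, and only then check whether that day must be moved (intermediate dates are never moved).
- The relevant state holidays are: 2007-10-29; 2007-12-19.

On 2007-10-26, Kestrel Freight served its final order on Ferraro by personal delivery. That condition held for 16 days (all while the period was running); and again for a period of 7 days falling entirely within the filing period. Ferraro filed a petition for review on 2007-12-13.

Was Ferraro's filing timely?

Yes

1 month after 2007-10-26 is November 26, 2007.
Service was not by mail, so no mail extension applies.
Tolling adds 16 days: November 26, 2007 + 16 days = December 12, 2007.
Tolling adds 7 days: December 12, 2007 + 7 days = December 19, 2007.
December 19, 2007 is a listed holiday. The next qualifying day is December 20, 2007.
The deadline is December 20, 2007; the filing on December 13, 2007 is on or before that date.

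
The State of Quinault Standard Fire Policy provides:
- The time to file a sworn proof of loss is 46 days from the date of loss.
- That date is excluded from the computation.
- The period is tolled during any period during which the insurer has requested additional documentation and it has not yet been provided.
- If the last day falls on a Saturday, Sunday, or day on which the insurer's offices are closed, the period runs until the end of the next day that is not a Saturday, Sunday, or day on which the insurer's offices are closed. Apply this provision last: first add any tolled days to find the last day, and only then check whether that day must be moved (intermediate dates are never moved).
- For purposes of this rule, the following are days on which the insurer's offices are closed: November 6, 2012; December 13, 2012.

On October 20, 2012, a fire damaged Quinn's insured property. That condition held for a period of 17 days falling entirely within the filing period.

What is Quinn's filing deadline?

December 24, 2012

46 days after October 20, 2012 is December 5, 2012.
Tolling adds 17 days: December 5, 2012 + 17 days = December 22, 2012.
December 22, 2012 is Saturday; December 23, 2012 is Sunday. The next qualifying day is December 24, 2012.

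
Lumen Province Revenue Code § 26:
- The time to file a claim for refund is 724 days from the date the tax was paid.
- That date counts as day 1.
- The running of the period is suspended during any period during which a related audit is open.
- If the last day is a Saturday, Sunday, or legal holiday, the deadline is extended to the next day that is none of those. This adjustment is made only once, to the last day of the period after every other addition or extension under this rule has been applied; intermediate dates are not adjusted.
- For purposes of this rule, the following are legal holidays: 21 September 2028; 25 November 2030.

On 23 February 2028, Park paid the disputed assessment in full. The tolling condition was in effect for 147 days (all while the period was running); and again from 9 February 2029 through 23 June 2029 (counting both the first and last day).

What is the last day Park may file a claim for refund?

November 26, 2030

Counting 23 February 2028 as day 1, day 724 is February 15, 2030.
Tolling adds 147 days: February 15, 2030 + 147 days = July 12, 2030.
From February 9, 2029 through June 23, 2029 inclusive is 135 days; tolling adds 135 days: July 12, 2030 + 135 days = November 24, 2030.
November 24, 2030 is Sunday; November 25, 2030 is a listed holiday. The next qualifying day is November 26, 2030.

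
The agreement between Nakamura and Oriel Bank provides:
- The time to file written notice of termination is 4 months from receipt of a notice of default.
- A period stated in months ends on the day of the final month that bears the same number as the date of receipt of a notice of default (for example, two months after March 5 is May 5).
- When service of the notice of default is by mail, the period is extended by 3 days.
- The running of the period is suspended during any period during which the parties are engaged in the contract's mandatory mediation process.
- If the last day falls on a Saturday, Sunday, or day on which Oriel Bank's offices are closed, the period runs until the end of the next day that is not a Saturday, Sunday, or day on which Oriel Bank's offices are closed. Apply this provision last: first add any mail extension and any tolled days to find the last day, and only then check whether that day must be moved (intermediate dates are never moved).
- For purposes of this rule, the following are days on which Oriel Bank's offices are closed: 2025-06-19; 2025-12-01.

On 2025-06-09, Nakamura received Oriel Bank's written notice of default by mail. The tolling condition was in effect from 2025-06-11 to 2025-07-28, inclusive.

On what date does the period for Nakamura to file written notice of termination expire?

December 2, 2025

4 months after 2025-06-09 is October 9, 2025.
Service was by mail, adding 3 days: October 9, 2025 + 3 days = October 12, 2025.
From June 11, 2025 through July 28, 2025 inclusive is 48 days; tolling adds 48 days: October 12, 2025 + 48 days = November 29, 2025.
November 29, 2025 is Saturday; November 30, 2025 is Sunday; December 1, 2025 is a listed holiday. The next qualifying day is December 2, 2025.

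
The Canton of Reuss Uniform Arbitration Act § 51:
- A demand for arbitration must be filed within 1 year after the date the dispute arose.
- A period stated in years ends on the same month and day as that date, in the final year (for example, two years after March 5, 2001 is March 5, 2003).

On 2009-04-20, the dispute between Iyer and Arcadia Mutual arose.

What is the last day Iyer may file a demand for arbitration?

April 20, 2010

1 year after 2009-04-20 is April 20, 2010.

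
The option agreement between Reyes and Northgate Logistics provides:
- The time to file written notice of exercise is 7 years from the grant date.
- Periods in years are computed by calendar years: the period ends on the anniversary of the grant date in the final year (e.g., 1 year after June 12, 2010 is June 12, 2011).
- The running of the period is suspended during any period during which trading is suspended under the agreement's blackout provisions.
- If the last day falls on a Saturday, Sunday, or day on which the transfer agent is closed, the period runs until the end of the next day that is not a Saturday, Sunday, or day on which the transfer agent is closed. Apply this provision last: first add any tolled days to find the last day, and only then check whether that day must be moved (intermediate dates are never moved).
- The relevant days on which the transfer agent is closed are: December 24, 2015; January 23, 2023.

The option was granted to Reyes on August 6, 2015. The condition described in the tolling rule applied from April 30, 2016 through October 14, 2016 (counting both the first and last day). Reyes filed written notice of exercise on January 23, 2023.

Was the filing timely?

7 years after August 6, 2015 is August 6, 2022.
From April 30, 2016 through October 14, 2016 inclusive is 168 days; tolling adds 168 days: August 6, 2022 + 168 days = January 21, 2023.
January 21, 2023 is Saturday; January 22, 2023 is Sunday; January 23, 2023 is a listed holiday. The next qualifying day is January 24, 2023.
The deadline is January 24, 2023; the filing on January 23, 2023 is on or before that date.

Yes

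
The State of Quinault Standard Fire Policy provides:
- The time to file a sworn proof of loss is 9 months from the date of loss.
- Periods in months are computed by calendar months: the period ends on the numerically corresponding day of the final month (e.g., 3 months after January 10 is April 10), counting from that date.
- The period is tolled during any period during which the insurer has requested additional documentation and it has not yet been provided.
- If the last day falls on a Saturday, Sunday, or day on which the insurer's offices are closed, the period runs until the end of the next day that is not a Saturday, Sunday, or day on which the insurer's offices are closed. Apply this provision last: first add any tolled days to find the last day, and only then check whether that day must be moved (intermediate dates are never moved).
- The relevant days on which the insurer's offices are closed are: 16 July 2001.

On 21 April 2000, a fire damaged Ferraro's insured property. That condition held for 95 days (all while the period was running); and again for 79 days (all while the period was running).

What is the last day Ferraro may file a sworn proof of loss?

July 17, 2001

9 months after 21 April 2000 is January 21, 2001.
Tolling adds 95 days: January 21, 2001 + 95 days = April 26, 2001.
Tolling adds 79 days: April 26, 2001 + 79 days = July 14, 2001.
July 14, 2001 is Saturday; July 15, 2001 is Sunday; July 16, 2001 is a listed holiday. The next qualifying day is July 17, 2001.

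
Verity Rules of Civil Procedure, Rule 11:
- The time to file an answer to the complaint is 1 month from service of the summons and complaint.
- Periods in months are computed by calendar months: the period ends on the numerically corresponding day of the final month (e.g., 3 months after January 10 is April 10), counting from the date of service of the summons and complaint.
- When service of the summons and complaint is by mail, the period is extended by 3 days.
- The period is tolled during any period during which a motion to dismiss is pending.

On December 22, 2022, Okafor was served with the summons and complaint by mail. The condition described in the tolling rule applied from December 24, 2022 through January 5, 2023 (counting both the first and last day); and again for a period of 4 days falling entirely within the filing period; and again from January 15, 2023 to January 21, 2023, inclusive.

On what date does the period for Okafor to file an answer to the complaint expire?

February 18, 2023

1 month after December 22, 2022 is January 22, 2023.
Service was by mail, adding 3 days: January 22, 2023 + 3 days = January 25, 2023.
From December 24, 2022 through January 5, 2023 inclusive is 13 days; tolling adds 13 days: January 25, 2023 + 13 days = February 7, 2023.
Tolling adds 4 days: February 7, 2023 + 4 days = February 11, 2023.
From January 15, 2023 through January 21, 2023 inclusive is 7 days; tolling adds 7 days: February 11, 2023 + 7 days = February 18, 2023.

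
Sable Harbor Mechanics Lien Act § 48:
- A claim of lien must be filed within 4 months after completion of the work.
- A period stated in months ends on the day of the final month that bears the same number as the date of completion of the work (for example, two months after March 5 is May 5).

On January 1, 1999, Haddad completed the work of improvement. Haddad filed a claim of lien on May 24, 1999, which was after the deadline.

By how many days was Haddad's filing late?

23 days

4 months after January 1, 1999 is May 1, 1999.
The deadline is May 1, 1999; from May 1, 1999 to May 24, 1999 is 23 days.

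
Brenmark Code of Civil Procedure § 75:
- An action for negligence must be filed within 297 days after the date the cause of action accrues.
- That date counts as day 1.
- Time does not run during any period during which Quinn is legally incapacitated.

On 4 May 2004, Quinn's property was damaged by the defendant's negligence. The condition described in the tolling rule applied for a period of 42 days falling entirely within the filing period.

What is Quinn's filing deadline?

April 7, 2005

Counting 4 May 2004 as day 1, day 297 is February 24, 2005.
Tolling adds 42 days: February 24, 2005 + 42 days = April 7, 2005.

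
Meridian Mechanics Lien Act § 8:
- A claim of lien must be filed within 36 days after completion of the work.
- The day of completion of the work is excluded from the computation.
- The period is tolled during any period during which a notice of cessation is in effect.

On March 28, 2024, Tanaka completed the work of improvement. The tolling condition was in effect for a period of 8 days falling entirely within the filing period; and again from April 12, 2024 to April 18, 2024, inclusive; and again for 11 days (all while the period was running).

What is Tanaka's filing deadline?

36 days after March 28, 2024 is May 3, 2024.
Tolling adds 8 days: May 3, 2024 + 8 days = May 11, 2024.
From April 12, 2024 through April 18, 2024 inclusive is 7 days; tolling adds 7 days: May 11, 2024 + 7 days = May 18, 2024.
Tolling adds 11 days: May 18, 2024 + 11 days = May 29, 2024.

May 29, 2024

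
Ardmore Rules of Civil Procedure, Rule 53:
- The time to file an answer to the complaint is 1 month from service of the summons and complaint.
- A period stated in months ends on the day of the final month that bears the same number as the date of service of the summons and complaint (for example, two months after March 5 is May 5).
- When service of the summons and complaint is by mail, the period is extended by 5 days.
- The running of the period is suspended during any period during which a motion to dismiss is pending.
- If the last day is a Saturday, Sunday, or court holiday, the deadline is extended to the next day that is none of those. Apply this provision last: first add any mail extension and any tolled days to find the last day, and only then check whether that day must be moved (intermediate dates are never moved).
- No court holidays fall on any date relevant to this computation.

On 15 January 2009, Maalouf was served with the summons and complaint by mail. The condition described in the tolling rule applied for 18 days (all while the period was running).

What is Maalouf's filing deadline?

March 10, 2009

1 month after 15 January 2009 is February 15, 2009.
Service was by mail, adding 5 days: February 15, 2009 + 5 days = February 20, 2009.
Tolling adds 18 days: February 20, 2009 + 18 days = March 10, 2009.
March 10, 2009 is a Tuesday and not a court holiday, so no extension applies.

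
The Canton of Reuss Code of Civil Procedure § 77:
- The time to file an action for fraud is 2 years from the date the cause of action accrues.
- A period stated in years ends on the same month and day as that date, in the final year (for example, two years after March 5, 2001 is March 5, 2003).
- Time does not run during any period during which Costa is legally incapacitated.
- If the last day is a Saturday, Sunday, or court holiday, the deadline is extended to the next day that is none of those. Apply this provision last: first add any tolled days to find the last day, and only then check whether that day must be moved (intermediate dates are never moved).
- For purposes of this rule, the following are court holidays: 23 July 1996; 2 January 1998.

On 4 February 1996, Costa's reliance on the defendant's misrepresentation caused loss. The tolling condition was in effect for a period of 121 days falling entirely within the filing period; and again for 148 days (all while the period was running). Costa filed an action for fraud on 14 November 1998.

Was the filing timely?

2 years after 4 February 1996 is February 4, 1998.
Tolling adds 121 days: February 4, 1998 + 121 days = June 5, 1998.
Tolling adds 148 days: June 5, 1998 + 148 days = October 31, 1998.
October 31, 1998 is Saturday; November 1, 1998 is Sunday. The next qualifying day is November 2, 1998.
The deadline is November 2, 1998; the filing on November 14, 1998 is after that date.

No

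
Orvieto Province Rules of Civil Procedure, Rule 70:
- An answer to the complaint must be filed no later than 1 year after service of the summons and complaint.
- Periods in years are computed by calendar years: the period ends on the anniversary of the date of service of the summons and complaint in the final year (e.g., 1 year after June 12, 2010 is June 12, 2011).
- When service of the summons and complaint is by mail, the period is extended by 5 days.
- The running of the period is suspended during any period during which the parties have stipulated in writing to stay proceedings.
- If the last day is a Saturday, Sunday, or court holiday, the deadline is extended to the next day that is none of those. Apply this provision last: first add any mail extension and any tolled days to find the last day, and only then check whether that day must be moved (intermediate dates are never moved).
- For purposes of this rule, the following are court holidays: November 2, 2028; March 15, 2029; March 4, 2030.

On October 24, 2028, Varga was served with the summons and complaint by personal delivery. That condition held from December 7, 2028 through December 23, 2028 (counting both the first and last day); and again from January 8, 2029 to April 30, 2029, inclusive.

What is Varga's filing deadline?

1 year after October 24, 2028 is October 24, 2029.
Service was not by mail, so no mail extension applies.
From December 7, 2028 through December 23, 2028 inclusive is 17 days; tolling adds 17 days: October 24, 2029 + 17 days = November 10, 2029.
From January 8, 2029 through April 30, 2029 inclusive is 113 days; tolling adds 113 days: November 10, 2029 + 113 days = March 3, 2030.
March 3, 2030 is Sunday; March 4, 2030 is a listed holiday. The next qualifying day is March 5, 2030.

March 5, 2030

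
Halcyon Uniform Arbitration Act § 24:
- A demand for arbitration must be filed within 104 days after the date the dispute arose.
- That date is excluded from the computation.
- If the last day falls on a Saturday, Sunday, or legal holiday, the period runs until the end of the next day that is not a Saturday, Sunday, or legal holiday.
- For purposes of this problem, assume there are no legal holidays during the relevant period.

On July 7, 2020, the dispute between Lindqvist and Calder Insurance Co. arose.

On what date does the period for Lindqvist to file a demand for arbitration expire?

October 19, 2020

104 days after July 7, 2020 is October 19, 2020.
October 19, 2020 is a Monday and not a legal holiday, so no extension applies.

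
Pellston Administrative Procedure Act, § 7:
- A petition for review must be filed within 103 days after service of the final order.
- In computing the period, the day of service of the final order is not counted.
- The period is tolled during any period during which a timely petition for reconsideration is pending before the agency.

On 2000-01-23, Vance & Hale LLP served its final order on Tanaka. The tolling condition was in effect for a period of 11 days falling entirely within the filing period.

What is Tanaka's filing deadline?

103 days after 2000-01-23 is May 5, 2000.
Tolling adds 11 days: May 5, 2000 + 11 days = May 16, 2000.

May 16, 2000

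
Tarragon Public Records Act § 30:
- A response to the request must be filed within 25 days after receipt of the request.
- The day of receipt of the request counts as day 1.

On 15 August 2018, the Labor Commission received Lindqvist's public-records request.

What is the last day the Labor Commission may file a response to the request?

September 8, 2018

Counting 15 August 2018 as day 1, day 25 is September 8, 2018.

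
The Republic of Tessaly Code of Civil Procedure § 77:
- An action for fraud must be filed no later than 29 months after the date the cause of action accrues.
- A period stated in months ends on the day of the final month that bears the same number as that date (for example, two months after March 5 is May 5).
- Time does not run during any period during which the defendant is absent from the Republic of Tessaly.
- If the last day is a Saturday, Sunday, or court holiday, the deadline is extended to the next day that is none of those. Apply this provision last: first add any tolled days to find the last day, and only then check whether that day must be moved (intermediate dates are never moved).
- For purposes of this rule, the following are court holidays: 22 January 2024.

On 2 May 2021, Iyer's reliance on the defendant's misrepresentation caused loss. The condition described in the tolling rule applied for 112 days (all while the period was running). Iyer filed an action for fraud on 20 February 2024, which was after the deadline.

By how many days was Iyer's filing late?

28 days

29 months after 2 May 2021 is October 2, 2023.
Tolling adds 112 days: October 2, 2023 + 112 days = January 22, 2024.
January 22, 2024 is a listed holiday. The next qualifying day is January 23, 2024.
The deadline is January 23, 2024; from January 23, 2024 to February 20, 2024 is 28 days.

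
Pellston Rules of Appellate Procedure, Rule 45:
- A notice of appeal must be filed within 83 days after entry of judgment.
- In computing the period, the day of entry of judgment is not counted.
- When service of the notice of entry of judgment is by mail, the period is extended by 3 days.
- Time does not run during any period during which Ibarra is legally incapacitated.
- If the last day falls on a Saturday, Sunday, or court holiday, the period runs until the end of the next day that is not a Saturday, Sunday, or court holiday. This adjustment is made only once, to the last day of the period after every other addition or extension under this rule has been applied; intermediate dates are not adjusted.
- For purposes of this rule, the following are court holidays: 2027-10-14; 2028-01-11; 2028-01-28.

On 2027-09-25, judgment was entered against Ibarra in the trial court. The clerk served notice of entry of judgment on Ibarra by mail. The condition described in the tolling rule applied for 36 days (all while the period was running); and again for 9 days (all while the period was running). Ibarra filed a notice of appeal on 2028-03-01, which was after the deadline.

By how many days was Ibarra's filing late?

27 days

83 days after 2027-09-25 is December 17, 2027.
Service was by mail, adding 3 days: December 17, 2027 + 3 days = December 20, 2027.
Tolling adds 36 days: December 20, 2027 + 36 days = January 25, 2028.
Tolling adds 9 days: January 25, 2028 + 9 days = February 3, 2028.
February 3, 2028 is a Thursday and not a court holiday, so no extension applies.
The deadline is February 3, 2028; from February 3, 2028 to March 1, 2028 is 27 days.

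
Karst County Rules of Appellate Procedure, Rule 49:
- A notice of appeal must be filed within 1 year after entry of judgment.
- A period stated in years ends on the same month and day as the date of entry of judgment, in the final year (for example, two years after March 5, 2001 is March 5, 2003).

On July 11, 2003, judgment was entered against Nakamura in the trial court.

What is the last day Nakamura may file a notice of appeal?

1 year after July 11, 2003 is July 11, 2004.

July 11, 2004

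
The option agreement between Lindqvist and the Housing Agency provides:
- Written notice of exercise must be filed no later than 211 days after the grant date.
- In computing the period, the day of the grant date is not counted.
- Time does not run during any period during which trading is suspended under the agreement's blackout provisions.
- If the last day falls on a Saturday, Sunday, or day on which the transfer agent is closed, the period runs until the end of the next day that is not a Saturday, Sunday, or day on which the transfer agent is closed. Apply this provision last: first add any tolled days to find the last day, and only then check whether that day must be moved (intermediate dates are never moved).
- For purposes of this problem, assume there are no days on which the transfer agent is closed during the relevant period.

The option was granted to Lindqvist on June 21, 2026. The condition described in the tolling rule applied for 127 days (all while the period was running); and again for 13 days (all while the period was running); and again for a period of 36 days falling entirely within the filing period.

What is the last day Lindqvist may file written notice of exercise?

211 days after June 21, 2026 is January 18, 2027.
Tolling adds 127 days: January 18, 2027 + 127 days = May 25, 2027.
Tolling adds 13 days: May 25, 2027 + 13 days = June 7, 2027.
Tolling adds 36 days: June 7, 2027 + 36 days = July 13, 2027.
July 13, 2027 is a Tuesday and not a day on which the transfer agent is closed, so no extension applies.

July 13, 2027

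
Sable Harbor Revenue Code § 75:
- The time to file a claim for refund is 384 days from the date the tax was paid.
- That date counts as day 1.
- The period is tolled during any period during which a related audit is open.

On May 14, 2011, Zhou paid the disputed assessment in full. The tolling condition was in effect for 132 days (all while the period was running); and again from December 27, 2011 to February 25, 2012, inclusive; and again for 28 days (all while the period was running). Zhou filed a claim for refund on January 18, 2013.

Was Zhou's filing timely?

No

Counting May 14, 2011 as day 1, day 384 is May 31, 2012.
Tolling adds 132 days: May 31, 2012 + 132 days = October 10, 2012.
From December 27, 2011 through February 25, 2012 inclusive is 61 days; tolling adds 61 days: October 10, 2012 + 61 days = December 10, 2012.
Tolling adds 28 days: December 10, 2012 + 28 days = January 7, 2013.
The deadline is January 7, 2013; the filing on January 18, 2013 is after that date.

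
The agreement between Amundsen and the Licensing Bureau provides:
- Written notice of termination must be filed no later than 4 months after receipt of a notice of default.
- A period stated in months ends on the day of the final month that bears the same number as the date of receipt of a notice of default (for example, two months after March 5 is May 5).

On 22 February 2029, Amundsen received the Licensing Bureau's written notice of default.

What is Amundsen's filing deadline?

June 22, 2029

4 months after 22 February 2029 is June 22, 2029.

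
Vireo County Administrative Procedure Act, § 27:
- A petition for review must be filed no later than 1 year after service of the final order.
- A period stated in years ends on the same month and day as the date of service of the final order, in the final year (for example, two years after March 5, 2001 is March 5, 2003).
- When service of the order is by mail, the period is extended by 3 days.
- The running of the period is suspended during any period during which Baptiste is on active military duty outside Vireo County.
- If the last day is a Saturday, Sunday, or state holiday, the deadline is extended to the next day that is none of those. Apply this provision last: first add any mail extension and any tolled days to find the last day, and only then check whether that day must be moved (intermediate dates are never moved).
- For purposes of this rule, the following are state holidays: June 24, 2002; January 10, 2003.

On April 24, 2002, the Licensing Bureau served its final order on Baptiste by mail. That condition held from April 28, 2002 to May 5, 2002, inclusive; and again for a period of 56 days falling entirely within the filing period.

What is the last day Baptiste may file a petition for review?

June 30, 2003

1 year after April 24, 2002 is April 24, 2003.
Service was by mail, adding 3 days: April 24, 2003 + 3 days = April 27, 2003.
From April 28, 2002 through May 5, 2002 inclusive is 8 days; tolling adds 8 days: April 27, 2003 + 8 days = May 5, 2003.
Tolling adds 56 days: May 5, 2003 + 56 days = June 30, 2003.
June 30, 2003 is a Monday and not a state holiday, so no extension applies.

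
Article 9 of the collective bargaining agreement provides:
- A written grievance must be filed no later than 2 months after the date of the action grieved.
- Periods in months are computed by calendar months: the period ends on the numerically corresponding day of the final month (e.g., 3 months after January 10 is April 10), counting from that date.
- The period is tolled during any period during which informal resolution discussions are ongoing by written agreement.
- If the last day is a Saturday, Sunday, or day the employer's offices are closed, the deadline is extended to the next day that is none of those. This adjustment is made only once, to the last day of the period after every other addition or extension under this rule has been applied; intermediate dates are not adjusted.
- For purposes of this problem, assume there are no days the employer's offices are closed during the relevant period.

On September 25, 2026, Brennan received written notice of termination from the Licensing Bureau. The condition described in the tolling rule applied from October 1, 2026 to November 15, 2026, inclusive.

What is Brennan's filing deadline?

2 months after September 25, 2026 is November 25, 2026.
From October 1, 2026 through November 15, 2026 inclusive is 46 days; tolling adds 46 days: November 25, 2026 + 46 days = January 10, 2027.
January 10, 2027 is Sunday. The next qualifying day is January 11, 2027.

January 11, 2027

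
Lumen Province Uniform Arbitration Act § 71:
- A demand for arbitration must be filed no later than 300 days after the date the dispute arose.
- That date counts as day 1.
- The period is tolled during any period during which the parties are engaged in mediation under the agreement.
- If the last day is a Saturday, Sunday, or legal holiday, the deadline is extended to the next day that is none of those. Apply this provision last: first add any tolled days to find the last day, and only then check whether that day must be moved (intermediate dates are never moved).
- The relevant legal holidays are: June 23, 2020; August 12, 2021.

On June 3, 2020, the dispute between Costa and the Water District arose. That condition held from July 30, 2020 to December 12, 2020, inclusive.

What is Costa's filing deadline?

August 13, 2021

Counting June 3, 2020 as day 1, day 300 is March 29, 2021.
From July 30, 2020 through December 12, 2020 inclusive is 136 days; tolling adds 136 days: March 29, 2021 + 136 days = August 12, 2021.
August 12, 2021 is a listed holiday. The next qualifying day is August 13, 2021.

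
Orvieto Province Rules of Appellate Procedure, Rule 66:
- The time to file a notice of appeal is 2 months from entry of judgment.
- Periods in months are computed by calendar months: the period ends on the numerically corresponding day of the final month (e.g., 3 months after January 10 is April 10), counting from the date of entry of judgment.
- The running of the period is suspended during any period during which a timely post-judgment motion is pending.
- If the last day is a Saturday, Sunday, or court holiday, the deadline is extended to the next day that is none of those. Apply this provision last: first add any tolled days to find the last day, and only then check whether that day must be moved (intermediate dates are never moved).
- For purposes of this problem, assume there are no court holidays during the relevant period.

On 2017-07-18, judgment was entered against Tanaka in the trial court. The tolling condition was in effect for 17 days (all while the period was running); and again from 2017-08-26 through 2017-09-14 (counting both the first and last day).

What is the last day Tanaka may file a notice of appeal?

October 25, 2017

2 months after 2017-07-18 is September 18, 2017.
Tolling adds 17 days: September 18, 2017 + 17 days = October 5, 2017.
From August 26, 2017 through September 14, 2017 inclusive is 20 days; tolling adds 20 days: October 5, 2017 + 20 days = October 25, 2017.
October 25, 2017 is a Wednesday and not a court holiday, so no extension applies.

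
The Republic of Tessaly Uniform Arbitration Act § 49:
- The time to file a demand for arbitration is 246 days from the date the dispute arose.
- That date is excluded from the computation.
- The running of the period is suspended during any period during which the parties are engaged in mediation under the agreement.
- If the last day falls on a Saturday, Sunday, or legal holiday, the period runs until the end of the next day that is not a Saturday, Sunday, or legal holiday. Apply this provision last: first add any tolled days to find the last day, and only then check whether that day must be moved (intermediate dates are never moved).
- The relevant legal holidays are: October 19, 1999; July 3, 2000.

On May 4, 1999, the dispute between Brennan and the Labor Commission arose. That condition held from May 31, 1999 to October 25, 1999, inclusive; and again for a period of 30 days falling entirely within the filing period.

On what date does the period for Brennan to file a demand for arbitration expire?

246 days after May 4, 1999 is January 5, 2000.
From May 31, 1999 through October 25, 1999 inclusive is 148 days; tolling adds 148 days: January 5, 2000 + 148 days = June 1, 2000.
Tolling adds 30 days: June 1, 2000 + 30 days = July 1, 2000.
July 1, 2000 is Saturday; July 2, 2000 is Sunday; July 3, 2000 is a listed holiday. The next qualifying day is July 4, 2000.

July 4, 2000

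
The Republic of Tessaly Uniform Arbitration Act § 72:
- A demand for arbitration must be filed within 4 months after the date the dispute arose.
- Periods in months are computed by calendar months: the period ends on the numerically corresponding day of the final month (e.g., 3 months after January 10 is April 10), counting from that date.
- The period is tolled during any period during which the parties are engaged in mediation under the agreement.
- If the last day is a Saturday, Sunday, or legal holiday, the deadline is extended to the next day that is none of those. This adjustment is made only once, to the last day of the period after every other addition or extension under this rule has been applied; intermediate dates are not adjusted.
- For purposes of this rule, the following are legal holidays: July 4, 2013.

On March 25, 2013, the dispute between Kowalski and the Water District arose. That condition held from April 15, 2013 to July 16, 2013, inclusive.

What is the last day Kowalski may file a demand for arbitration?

October 28, 2013

4 months after March 25, 2013 is July 25, 2013.
From April 15, 2013 through July 16, 2013 inclusive is 93 days; tolling adds 93 days: July 25, 2013 + 93 days = October 26, 2013.
October 26, 2013 is Saturday; October 27, 2013 is Sunday. The next qualifying day is October 28, 2013.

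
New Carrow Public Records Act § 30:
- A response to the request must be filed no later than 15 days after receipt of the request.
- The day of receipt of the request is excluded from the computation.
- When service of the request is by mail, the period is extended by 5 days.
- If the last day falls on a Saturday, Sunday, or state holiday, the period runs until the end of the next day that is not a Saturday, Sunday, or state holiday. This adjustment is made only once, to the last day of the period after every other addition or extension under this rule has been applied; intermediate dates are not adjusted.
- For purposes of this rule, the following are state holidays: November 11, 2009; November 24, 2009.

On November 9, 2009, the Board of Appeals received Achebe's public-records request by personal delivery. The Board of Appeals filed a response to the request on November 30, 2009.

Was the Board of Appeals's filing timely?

No

15 days after November 9, 2009 is November 24, 2009.
Service was not by mail, so no mail extension applies.
November 24, 2009 is a listed holiday. The next qualifying day is November 25, 2009.
The deadline is November 25, 2009; the filing on November 30, 2009 is after that date.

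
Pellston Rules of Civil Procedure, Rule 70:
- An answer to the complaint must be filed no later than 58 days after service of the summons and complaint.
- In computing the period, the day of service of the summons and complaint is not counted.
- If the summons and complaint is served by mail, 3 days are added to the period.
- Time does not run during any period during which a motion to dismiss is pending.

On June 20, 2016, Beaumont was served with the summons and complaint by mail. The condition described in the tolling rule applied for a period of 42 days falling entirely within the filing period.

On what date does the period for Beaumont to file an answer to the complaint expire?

October 1, 2016

58 days after June 20, 2016 is August 17, 2016.
Service was by mail, adding 3 days: August 17, 2016 + 3 days = August 20, 2016.
Tolling adds 42 days: August 20, 2016 + 42 days = October 1, 2016.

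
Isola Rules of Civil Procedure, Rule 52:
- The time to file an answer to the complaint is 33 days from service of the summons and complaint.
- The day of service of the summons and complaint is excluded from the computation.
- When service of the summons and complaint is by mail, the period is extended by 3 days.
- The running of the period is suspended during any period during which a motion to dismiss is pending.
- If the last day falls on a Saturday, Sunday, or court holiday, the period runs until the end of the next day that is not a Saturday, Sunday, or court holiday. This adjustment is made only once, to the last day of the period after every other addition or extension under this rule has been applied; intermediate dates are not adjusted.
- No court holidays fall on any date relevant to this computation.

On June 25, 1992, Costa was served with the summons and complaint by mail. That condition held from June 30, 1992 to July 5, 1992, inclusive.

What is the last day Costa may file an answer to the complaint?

August 6, 1992

33 days after June 25, 1992 is July 28, 1992.
Service was by mail, adding 3 days: July 28, 1992 + 3 days = July 31, 1992.
From June 30, 1992 through July 5, 1992 inclusive is 6 days; tolling adds 6 days: July 31, 1992 + 6 days = August 6, 1992.
August 6, 1992 is a Thursday and not a court holiday, so no extension applies.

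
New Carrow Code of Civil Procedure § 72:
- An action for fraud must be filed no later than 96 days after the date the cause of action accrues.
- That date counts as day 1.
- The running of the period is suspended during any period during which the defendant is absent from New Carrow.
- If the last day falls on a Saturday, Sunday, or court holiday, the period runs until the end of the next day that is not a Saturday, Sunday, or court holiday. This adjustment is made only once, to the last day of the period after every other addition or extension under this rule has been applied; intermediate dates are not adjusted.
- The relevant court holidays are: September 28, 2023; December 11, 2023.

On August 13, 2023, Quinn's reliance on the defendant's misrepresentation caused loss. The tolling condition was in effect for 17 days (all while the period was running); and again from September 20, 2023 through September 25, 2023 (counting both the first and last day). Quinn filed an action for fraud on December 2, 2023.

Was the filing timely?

Counting August 13, 2023 as day 1, day 96 is November 16, 2023.
Tolling adds 17 days: November 16, 2023 + 17 days = December 3, 2023.
From September 20, 2023 through September 25, 2023 inclusive is 6 days; tolling adds 6 days: December 3, 2023 + 6 days = December 9, 2023.
December 9, 2023 is Saturday; December 10, 2023 is Sunday; December 11, 2023 is a listed holiday. The next qualifying day is December 12, 2023.
The deadline is December 12, 2023; the filing on December 2, 2023 is on or before that date.

Yes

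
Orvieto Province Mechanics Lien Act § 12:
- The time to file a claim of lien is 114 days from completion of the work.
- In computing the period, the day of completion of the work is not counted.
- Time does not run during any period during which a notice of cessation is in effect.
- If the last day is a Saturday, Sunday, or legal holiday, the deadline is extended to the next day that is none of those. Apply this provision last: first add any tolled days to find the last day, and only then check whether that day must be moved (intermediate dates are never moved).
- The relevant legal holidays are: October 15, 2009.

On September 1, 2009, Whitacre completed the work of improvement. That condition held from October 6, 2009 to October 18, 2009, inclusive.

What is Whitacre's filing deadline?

114 days after September 1, 2009 is December 24, 2009.
From October 6, 2009 through October 18, 2009 inclusive is 13 days; tolling adds 13 days: December 24, 2009 + 13 days = January 6, 2010.
January 6, 2010 is a Wednesday and not a legal holiday, so no extension applies.

January 6, 2010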